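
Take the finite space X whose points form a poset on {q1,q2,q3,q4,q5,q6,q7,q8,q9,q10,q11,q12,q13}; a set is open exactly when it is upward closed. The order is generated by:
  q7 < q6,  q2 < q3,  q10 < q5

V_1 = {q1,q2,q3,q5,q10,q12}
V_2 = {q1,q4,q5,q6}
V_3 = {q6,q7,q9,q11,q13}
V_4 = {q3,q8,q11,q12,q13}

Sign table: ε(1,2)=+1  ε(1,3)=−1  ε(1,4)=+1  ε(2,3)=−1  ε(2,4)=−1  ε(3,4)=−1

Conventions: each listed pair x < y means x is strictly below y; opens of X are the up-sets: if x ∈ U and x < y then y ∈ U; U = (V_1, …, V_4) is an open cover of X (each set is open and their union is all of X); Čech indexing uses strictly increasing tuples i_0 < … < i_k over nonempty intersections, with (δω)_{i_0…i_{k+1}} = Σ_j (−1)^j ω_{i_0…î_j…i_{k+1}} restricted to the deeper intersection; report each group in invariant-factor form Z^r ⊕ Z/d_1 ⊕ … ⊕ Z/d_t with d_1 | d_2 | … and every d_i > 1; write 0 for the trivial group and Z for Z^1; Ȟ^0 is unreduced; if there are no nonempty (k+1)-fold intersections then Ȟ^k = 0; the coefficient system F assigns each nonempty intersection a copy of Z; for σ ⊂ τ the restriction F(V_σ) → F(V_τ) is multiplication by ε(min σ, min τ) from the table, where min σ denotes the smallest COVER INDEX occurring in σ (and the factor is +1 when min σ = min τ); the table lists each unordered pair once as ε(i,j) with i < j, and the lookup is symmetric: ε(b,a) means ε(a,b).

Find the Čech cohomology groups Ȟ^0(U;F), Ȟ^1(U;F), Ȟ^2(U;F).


nerve simplices:
  V12={q1,q5} V14={q3,q12} V23={q6} V34={q11,q13}
C dims 4,4; δ0: rk 3, SNF 1^3
degree 0: 4−3−0 = 1 → Ȟ^0 ≅ Z
degree 1: 4−0−3 = 1 → Ȟ^1 ≅ Z
degree 2: 0−0−0 = 0 → Ȟ^2 ≅ 0

Ȟ^0(U;F) ≅ Z, Ȟ^1(U;F) ≅ Z, Ȟ^2(U;F) ≅ 0


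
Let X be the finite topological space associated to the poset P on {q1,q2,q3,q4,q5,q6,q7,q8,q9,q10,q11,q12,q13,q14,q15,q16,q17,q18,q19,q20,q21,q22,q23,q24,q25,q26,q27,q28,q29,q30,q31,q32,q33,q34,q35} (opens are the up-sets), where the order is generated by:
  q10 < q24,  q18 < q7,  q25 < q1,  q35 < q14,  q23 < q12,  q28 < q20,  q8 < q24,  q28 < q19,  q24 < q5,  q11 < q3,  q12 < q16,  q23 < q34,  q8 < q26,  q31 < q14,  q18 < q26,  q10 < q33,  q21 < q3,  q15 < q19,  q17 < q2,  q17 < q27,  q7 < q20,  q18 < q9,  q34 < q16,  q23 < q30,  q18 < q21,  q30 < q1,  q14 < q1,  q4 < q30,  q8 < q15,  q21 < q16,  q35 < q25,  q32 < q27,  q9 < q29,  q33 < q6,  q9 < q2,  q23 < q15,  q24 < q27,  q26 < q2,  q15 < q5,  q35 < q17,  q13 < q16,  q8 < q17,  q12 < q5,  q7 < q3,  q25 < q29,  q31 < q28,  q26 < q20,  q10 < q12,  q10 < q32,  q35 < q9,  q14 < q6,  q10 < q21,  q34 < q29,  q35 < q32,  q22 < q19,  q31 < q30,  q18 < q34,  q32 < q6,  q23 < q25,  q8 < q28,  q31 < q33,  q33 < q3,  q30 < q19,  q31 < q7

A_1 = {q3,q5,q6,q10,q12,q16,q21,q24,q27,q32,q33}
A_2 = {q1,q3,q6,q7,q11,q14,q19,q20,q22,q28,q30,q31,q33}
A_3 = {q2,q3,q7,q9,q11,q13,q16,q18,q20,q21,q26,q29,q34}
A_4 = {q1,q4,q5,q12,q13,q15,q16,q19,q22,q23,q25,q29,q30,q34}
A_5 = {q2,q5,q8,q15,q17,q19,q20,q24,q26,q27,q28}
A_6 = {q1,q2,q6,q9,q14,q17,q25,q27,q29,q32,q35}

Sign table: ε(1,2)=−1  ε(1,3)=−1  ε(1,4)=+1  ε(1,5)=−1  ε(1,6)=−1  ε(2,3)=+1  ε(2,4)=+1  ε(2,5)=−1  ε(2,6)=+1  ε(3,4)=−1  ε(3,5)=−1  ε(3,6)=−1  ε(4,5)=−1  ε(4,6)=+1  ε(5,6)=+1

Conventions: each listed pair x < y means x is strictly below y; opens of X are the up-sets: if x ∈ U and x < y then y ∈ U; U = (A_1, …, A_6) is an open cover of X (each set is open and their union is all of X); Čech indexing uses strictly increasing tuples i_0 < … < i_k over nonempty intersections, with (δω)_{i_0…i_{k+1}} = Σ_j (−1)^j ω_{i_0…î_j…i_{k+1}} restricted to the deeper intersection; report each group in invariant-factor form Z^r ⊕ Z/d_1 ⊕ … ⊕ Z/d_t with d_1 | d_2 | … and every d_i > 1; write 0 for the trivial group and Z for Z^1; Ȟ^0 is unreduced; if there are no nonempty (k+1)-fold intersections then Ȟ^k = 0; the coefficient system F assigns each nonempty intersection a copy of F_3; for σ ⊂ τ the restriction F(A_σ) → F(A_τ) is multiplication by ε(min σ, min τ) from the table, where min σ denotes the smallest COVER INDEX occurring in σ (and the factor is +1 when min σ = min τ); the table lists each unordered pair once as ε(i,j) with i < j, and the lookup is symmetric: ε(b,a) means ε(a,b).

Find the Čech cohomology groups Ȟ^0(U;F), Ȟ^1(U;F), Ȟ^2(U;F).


nonempty intersections:
  A12={q3,q6,q33} A13={q3,q16,q21} A14={q5,q12,q16} A15={q5,q24,q27} A16={q6,q27,q32} A23={q3,q7,q11,q20} A24={q1,q19,q22,q30} A25={q19,q20,q28} A26={q1,q6,q14} A34={q13,q16,q29,q34} A35={q2,q20,q26} A36={q2,q9,q29} A45={q5,q15,q19} A46={q1,q25,q29} A56={q2,q17,q27}
  A123={q3} A126={q6} A134={q16} A145={q5} A156={q27} A235={q20} A245={q19} A246={q1} A346={q29} A356={q2}
C dims 6,15,10; δ0: rk_F3 6; δ1: rk_F3 9
Ȟ^0: (6−6)−0=0 ⇒ 0
Ȟ^1: (15−9)−6=0 ⇒ 0
Ȟ^2: (10−0)−9=1 ⇒ Z/3

Ȟ^0(U;F) ≅ 0, Ȟ^1(U;F) ≅ 0 and Ȟ^2(U;F) ≅ Z/3


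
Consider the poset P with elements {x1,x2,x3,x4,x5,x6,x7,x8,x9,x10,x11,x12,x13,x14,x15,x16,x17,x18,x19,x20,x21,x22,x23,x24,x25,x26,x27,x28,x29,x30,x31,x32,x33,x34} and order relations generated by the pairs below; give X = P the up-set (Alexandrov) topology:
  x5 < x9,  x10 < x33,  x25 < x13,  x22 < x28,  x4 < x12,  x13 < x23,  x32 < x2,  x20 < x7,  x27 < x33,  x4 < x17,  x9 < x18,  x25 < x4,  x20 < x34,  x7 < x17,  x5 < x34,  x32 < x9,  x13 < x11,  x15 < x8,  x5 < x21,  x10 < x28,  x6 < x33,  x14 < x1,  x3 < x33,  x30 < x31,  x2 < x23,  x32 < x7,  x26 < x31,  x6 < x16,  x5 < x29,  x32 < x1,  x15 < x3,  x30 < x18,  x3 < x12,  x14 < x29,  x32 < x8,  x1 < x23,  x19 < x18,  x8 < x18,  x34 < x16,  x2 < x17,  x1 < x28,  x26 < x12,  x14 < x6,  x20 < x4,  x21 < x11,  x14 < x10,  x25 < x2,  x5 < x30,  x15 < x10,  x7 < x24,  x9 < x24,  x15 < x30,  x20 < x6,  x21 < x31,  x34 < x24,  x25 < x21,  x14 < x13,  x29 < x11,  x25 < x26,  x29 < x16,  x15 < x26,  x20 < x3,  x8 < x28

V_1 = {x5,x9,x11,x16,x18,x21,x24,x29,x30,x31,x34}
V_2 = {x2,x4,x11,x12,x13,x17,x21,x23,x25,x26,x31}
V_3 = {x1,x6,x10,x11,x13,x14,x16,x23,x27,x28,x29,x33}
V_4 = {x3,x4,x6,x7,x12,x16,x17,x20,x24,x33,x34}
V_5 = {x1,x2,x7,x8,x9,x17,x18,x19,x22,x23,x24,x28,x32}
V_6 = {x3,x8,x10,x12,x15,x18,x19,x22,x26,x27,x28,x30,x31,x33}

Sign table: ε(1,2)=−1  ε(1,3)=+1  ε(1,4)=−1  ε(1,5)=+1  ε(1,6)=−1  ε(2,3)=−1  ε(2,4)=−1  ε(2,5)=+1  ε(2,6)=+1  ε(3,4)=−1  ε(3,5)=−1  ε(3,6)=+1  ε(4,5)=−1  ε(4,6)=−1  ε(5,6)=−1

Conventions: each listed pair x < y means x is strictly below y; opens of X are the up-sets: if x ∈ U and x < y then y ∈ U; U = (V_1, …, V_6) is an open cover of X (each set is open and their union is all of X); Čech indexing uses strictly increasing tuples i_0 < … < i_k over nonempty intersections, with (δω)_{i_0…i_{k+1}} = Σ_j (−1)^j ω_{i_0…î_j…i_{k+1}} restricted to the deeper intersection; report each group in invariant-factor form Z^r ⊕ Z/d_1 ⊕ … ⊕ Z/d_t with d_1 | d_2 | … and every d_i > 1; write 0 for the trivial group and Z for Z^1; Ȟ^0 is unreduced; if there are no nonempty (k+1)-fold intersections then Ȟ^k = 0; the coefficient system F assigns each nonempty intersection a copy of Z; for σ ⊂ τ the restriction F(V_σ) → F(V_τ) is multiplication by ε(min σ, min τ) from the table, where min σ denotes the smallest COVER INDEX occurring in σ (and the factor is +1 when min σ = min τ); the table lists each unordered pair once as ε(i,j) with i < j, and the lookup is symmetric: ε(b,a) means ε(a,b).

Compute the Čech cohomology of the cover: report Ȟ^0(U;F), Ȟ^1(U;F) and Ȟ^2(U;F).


Ȟ^0 ≅ 0,  Ȟ^1 ≅ Z/2,  Ȟ^2 ≅ Z

nerve of the cover:
  V12={x11,x21,x31} V13={x11,x16,x29} V14={x16,x24,x34} V15={x9,x18,x24} V16={x18,x30,x31} V23={x11,x13,x23} V24={x4,x12,x17} V25={x2,x17,x23} V26={x12,x26,x31} V34={x6,x16,x33} V35={x1,x23,x28} V36={x10,x27,x28,x33} V45={x7,x17,x24} V46={x3,x12,x33} V56={x8,x18,x19,x22,x28}
  V123={x11} V126={x31} V134={x16} V145={x24} V156={x18} V235={x23} V245={x17} V246={x12} V346={x33} V356={x28}
C dims 6,15,10; δ0: rk 6, SNF 1^5·2; δ1: rk 9, SNF 1^9
Ȟ^0 = (6 − 6) − 0 = 0, so Ȟ^0 ≅ 0
Ȟ^1 = (15 − 9) − 6 = 0 plus torsion [2], so Ȟ^1 ≅ Z/2
Ȟ^2 = (10 − 0) − 9 = 1, so Ȟ^2 ≅ Z


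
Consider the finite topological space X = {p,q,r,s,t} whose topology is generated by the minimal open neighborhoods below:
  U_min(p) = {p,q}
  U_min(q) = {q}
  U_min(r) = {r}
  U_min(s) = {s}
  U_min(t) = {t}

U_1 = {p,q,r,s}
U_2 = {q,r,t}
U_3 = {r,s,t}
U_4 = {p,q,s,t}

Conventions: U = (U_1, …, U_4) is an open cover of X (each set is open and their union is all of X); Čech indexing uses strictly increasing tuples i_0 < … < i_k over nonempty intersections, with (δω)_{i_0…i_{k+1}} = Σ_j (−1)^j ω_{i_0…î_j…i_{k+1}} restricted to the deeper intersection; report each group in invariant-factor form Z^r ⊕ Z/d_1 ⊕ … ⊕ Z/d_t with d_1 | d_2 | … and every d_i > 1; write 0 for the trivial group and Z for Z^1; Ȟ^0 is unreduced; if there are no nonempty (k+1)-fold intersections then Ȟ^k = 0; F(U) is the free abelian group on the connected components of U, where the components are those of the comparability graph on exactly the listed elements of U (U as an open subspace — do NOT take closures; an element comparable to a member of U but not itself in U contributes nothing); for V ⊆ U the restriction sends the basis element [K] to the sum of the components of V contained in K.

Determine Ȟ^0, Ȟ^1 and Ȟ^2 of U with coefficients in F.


Ȟ^0 = Z^4, Ȟ^1 = 0 and Ȟ^2 = 0

nerve of the cover:
  U12={q,r} U13={r,s} U14={p,q,s} U23={r,t} U24={q,t} U34={s,t}
  U123={r} U124={q} U134={s} U234={t}
components per intersection:
  U1: {p,q} {r} {s}
  U2: {q} {r} {t}
  U3: {r} {s} {t}
  U4: {p,q} {s} {t}
  U12: {q} {r}
  U13: {r} {s}
  U14: {p,q} {s}
  U23: {r} {t}
  U24: {q} {t}
  U34: {s} {t}
  U123: {r}
  U124: {q}
  U134: {s}
  U234: {t}
C dims 12,12,4; δ0: rk 8, SNF 1^8; δ1: rk 4, SNF 1^4
Ȟ^0 = (12 − 8) − 0 = 4, so Ȟ^0 ≅ Z^4
Ȟ^1 = (12 − 4) − 8 = 0, so Ȟ^1 ≅ 0
Ȟ^2 = (4 − 0) − 4 = 0, so Ȟ^2 ≅ 0


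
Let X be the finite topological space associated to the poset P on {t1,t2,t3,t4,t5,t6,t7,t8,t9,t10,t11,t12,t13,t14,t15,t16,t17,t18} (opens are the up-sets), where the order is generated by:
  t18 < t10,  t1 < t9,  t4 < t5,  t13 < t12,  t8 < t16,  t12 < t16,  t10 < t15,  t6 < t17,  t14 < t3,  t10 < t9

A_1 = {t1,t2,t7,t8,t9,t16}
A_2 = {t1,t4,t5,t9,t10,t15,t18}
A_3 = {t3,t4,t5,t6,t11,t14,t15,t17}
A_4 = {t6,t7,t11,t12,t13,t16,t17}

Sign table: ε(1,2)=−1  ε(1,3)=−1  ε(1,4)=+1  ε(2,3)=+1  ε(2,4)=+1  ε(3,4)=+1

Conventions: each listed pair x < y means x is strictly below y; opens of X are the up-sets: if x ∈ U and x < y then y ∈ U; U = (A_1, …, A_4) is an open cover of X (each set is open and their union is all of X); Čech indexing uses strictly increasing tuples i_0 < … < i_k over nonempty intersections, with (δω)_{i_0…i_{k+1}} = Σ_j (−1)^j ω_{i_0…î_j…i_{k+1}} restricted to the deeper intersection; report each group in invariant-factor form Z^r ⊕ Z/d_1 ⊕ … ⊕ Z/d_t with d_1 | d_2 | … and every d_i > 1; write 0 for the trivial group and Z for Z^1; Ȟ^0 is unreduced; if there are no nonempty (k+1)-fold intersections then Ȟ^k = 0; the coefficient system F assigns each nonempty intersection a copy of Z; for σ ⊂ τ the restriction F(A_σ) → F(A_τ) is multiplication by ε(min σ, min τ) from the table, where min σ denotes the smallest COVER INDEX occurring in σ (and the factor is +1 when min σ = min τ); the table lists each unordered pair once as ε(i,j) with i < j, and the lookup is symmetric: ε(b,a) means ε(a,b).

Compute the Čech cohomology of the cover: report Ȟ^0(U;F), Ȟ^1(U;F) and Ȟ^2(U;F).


intersection data:
  A12={t1,t9} A14={t7,t16} A23={t4,t5,t15} A34={t6,t11,t17}
C dims 4,4; δ0: rk 4, SNF 1^3·2
Ȟ^0 = (4 − 4) − 0 = 0, so Ȟ^0 ≅ 0
Ȟ^1 = (4 − 0) − 4 = 0 plus torsion [2], so Ȟ^1 ≅ Z/2
Ȟ^2 = (0 − 0) − 0 = 0, so Ȟ^2 ≅ 0

Ȟ^0(U;F) ≅ 0, Ȟ^1(U;F) ≅ Z/2, Ȟ^2(U;F) ≅ 0


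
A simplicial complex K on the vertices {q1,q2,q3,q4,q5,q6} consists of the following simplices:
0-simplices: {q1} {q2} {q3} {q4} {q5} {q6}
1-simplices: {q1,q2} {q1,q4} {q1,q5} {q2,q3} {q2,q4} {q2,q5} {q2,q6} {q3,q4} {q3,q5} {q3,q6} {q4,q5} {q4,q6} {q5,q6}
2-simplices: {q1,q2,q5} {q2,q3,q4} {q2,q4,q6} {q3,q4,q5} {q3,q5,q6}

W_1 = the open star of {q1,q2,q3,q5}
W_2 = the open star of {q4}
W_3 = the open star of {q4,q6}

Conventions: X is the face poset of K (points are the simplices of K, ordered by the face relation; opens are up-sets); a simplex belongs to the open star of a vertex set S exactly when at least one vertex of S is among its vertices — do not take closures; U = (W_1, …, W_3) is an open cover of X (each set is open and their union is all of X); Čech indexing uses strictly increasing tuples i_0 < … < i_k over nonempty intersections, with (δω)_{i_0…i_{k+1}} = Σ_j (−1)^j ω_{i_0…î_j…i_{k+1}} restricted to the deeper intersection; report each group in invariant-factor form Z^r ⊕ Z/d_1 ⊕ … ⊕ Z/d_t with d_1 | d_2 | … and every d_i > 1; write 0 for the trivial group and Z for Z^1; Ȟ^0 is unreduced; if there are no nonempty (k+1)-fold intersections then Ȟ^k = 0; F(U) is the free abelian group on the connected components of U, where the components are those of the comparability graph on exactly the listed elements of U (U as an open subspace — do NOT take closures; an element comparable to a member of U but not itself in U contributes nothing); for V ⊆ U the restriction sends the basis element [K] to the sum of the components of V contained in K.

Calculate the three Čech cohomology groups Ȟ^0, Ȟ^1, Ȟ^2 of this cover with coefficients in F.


Ȟ^0(U;F) ≅ Z; Ȟ^1(U;F) ≅ Z^2; Ȟ^2(U;F) ≅ 0

nerve simplices:
  W1={{q1},{q2},{q3},{q5},{q1,q2},{q1,q4},{q1,q5},{q2,q3},{q2,q4},{q2,q5},{q2,q6},{q3,q4},{q3,q5},{q3,q6},{q4,q5},{q5,q6},{q1,q2,q5},{q2,q3,q4},{q2,q4,q6},{q3,q4,q5},{q3,q5,q6}} W2={{q4},{q1,q4},{q2,q4},{q3,q4},{q4,q5},{q4,q6},{q2,q3,q4},{q2,q4,q6},{q3,q4,q5}} W3={{q4},{q6},{q1,q4},{q2,q4},{q2,q6},{q3,q4},{q3,q6},{q4,q5},{q4,q6},{q5,q6},{q2,q3,q4},{q2,q4,q6},{q3,q4,q5},{q3,q5,q6}}
  W12={{q1,q4},{q2,q4},{q3,q4},{q4,q5},{q2,q3,q4},{q2,q4,q6},{q3,q4,q5}} W13={{q1,q4},{q2,q4},{q2,q6},{q3,q4},{q3,q6},{q4,q5},{q5,q6},{q2,q3,q4},{q2,q4,q6},{q3,q4,q5},{q3,q5,q6}} W23={{q4},{q1,q4},{q2,q4},{q3,q4},{q4,q5},{q4,q6},{q2,q3,q4},{q2,q4,q6},{q3,q4,q5}}
  W123={{q1,q4},{q2,q4},{q3,q4},{q4,q5},{q2,q3,q4},{q2,q4,q6},{q3,q4,q5}}
components per intersection:
  W1: {{q1},{q2},{q3},{q5},{q1,q2},{q1,q4},{q1,q5},{q2,q3},{q2,q4},{q2,q5},{q2,q6},{q3,q4},{q3,q5},{q3,q6},{q4,q5},{q5,q6},{q1,q2,q5},{q2,q3,q4},{q2,q4,q6},{q3,q4,q5},{q3,q5,q6}}
  W2: {{q4},{q1,q4},{q2,q4},{q3,q4},{q4,q5},{q4,q6},{q2,q3,q4},{q2,q4,q6},{q3,q4,q5}}
  W3: {{q4},{q6},{q1,q4},{q2,q4},{q2,q6},{q3,q4},{q3,q6},{q4,q5},{q4,q6},{q5,q6},{q2,q3,q4},{q2,q4,q6},{q3,q4,q5},{q3,q5,q6}}
  W12: {{q1,q4}} {{q2,q4},{q3,q4},{q4,q5},{q2,q3,q4},{q2,q4,q6},{q3,q4,q5}}
  W13: {{q1,q4}} {{q2,q4},{q2,q6},{q3,q4},{q4,q5},{q2,q3,q4},{q2,q4,q6},{q3,q4,q5}} {{q3,q6},{q5,q6},{q3,q5,q6}}
  W23: {{q4},{q1,q4},{q2,q4},{q3,q4},{q4,q5},{q4,q6},{q2,q3,q4},{q2,q4,q6},{q3,q4,q5}}
  W123: {{q1,q4}} {{q2,q4},{q3,q4},{q4,q5},{q2,q3,q4},{q2,q4,q6},{q3,q4,q5}}
C dims 3,6,2; δ0: rk 2, SNF 1^2; δ1: rk 2, SNF 1^2
degree 0: 3−2−0 = 1 → Ȟ^0 ≅ Z
degree 1: 6−2−2 = 2 → Ȟ^1 ≅ Z^2
degree 2: 2−0−2 = 0 → Ȟ^2 ≅ 0


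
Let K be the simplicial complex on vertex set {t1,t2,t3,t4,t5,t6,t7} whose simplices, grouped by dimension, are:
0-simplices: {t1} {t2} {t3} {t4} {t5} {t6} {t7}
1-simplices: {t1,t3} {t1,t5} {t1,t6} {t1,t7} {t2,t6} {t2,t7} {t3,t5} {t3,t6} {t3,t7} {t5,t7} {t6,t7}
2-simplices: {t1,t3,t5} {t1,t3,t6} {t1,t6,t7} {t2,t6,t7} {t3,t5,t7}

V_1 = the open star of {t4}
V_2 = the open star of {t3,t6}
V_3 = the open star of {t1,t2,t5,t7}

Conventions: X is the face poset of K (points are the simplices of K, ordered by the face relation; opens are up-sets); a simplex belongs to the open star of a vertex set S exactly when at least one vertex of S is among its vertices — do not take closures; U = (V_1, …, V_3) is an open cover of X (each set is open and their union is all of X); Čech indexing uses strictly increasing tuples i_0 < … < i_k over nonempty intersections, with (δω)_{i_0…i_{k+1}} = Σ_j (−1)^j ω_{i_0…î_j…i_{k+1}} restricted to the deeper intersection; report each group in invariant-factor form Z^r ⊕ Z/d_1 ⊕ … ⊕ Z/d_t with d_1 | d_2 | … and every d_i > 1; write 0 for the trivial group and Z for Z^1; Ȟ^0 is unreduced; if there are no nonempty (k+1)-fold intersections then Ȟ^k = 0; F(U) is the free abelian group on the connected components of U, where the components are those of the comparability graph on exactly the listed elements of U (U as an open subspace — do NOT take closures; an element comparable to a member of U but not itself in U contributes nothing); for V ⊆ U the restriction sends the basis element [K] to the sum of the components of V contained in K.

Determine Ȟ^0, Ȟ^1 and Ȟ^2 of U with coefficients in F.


nerve simplices:
  V1={{t4}} V2={{t3},{t6},{t1,t3},{t1,t6},{t2,t6},{t3,t5},{t3,t6},{t3,t7},{t6,t7},{t1,t3,t5},{t1,t3,t6},{t1,t6,t7},{t2,t6,t7},{t3,t5,t7}} V3={{t1},{t2},{t5},{t7},{t1,t3},{t1,t5},{t1,t6},{t1,t7},{t2,t6},{t2,t7},{t3,t5},{t3,t7},{t5,t7},{t6,t7},{t1,t3,t5},{t1,t3,t6},{t1,t6,t7},{t2,t6,t7},{t3,t5,t7}}
  V23={{t1,t3},{t1,t6},{t2,t6},{t3,t5},{t3,t7},{t6,t7},{t1,t3,t5},{t1,t3,t6},{t1,t6,t7},{t2,t6,t7},{t3,t5,t7}}
components per intersection:
  V1: {{t4}}
  V2: {{t3},{t6},{t1,t3},{t1,t6},{t2,t6},{t3,t5},{t3,t6},{t3,t7},{t6,t7},{t1,t3,t5},{t1,t3,t6},{t1,t6,t7},{t2,t6,t7},{t3,t5,t7}}
  V3: {{t1},{t2},{t5},{t7},{t1,t3},{t1,t5},{t1,t6},{t1,t7},{t2,t6},{t2,t7},{t3,t5},{t3,t7},{t5,t7},{t6,t7},{t1,t3,t5},{t1,t3,t6},{t1,t6,t7},{t2,t6,t7},{t3,t5,t7}}
  V23: {{t1,t3},{t1,t6},{t2,t6},{t3,t5},{t3,t7},{t6,t7},{t1,t3,t5},{t1,t3,t6},{t1,t6,t7},{t2,t6,t7},{t3,t5,t7}}
C dims 3,1; δ0: rk 1, SNF 1^1
degree 0: 3−1−0 = 2 → Ȟ^0 ≅ Z^2
degree 1: 1−0−1 = 0 → Ȟ^1 ≅ 0
degree 2: 0−0−0 = 0 → Ȟ^2 ≅ 0

Ȟ^0 = Z^2,  Ȟ^1 = 0,  Ȟ^2 = 0


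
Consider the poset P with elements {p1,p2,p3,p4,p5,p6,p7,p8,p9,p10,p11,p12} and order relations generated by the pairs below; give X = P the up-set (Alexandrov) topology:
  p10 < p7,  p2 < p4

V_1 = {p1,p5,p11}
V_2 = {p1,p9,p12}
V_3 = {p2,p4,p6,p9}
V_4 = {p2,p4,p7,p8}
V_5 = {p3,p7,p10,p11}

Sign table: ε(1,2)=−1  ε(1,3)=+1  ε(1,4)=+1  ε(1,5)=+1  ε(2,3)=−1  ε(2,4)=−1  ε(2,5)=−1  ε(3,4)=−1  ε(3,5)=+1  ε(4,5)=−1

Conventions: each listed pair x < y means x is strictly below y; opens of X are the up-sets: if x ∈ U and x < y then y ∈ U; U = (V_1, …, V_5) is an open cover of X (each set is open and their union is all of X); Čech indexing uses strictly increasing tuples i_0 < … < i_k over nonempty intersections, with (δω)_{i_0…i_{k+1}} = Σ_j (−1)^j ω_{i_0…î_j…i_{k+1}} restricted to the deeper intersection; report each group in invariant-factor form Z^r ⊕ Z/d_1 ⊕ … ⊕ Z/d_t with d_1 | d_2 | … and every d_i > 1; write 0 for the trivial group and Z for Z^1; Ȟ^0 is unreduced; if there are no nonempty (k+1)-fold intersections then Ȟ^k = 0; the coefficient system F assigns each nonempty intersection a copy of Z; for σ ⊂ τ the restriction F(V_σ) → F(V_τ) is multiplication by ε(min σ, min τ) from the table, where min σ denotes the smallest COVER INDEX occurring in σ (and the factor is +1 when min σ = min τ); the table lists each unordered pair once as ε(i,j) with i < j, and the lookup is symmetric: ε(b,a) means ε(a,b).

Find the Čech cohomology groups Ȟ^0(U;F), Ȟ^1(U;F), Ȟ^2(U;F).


nerve simplices:
  V12={p1} V15={p11} V23={p9} V34={p2,p4} V45={p7}
C dims 5,5; δ0: rk 4, SNF 1^4
degree 0: 5−4−0 = 1 → Ȟ^0 ≅ Z
degree 1: 5−0−4 = 1 → Ȟ^1 ≅ Z
degree 2: 0−0−0 = 0 → Ȟ^2 ≅ 0

Ȟ^0 ≅ Z, Ȟ^1 ≅ Z and Ȟ^2 ≅ 0


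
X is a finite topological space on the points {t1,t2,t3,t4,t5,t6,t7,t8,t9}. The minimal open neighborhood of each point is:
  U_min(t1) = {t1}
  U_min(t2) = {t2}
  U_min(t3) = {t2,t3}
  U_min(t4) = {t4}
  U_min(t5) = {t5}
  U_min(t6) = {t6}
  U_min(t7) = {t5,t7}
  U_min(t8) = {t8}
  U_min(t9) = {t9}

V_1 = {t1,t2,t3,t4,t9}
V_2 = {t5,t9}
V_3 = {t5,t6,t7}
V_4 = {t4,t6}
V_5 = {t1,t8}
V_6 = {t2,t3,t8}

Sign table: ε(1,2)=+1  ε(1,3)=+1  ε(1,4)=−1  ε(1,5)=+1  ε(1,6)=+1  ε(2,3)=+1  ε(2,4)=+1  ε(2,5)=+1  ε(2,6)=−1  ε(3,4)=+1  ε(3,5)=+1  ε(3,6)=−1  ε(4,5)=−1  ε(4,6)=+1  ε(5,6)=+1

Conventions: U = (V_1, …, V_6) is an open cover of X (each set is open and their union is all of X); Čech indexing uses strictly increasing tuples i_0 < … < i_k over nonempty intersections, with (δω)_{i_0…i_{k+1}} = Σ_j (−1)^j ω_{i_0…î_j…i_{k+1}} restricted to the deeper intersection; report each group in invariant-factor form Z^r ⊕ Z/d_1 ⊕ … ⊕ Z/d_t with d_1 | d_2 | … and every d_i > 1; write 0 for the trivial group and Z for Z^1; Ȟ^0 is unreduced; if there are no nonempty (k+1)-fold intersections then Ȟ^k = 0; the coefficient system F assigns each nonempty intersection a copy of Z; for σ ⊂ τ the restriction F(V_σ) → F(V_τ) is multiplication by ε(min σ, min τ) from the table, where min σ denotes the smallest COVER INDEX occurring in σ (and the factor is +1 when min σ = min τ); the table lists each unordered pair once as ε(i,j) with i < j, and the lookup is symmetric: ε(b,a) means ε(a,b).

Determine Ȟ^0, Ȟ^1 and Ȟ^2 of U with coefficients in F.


nonempty intersections:
  V12={t9} V14={t4} V15={t1} V16={t2,t3} V23={t5} V34={t6} V56={t8}
C dims 6,7; δ0: rk 6, SNF 1^5·2
Ȟ^0: (6−6)−0=0 ⇒ 0
Ȟ^1: (7−0)−6=1 plus torsion [2] ⇒ Z ⊕ Z/2
Ȟ^2: (0−0)−0=0 ⇒ 0

Ȟ^0 ≅ 0, Ȟ^1 ≅ Z ⊕ Z/2 and Ȟ^2 ≅ 0


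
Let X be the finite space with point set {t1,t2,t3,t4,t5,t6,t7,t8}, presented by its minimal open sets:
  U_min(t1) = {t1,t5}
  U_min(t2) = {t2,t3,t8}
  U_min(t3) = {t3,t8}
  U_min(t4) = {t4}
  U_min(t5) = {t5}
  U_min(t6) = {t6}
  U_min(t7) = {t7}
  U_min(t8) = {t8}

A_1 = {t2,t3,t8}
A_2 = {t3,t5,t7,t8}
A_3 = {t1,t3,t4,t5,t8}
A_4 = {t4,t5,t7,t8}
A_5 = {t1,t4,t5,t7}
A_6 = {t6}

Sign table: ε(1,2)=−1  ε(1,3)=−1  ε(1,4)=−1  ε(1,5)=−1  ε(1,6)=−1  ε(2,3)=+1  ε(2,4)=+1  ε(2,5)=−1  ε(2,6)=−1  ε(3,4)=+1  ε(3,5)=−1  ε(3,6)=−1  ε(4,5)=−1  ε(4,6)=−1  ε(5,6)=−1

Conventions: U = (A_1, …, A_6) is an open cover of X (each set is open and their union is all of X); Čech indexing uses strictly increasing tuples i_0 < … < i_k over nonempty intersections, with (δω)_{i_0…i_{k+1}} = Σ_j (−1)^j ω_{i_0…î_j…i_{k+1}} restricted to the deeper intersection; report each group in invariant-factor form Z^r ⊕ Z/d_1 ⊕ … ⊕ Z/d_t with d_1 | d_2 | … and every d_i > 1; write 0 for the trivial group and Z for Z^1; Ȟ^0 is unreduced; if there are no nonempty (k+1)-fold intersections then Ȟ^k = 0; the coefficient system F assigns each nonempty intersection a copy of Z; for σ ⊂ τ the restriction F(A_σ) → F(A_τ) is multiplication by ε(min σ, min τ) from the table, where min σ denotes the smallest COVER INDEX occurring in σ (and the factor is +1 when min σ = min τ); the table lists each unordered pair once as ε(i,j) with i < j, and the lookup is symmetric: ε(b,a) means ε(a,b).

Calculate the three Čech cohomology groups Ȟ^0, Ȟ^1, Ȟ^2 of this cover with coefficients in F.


Ȟ^0(U;F) ≅ Z^2, Ȟ^1(U;F) ≅ 0 and Ȟ^2(U;F) ≅ 0

nonempty overlaps:
  A12={t3,t8} A13={t3,t8} A14={t8} A23={t3,t5,t8} A24={t5,t7,t8} A25={t5,t7} A34={t4,t5,t8} A35={t1,t4,t5} A45={t4,t5,t7}
  A123={t3,t8} A124={t8} A134={t8} A234={t5,t8} A235={t5} A245={t5,t7} A345={t4,t5}
  A1234={t8} A2345={t5}
C dims 6,9,7,2; δ0: rk 4, SNF 1^4; δ1: rk 5, SNF 1^5; δ2: rk 2, SNF 1^2
degree 0: 6−4−0 = 2 → Ȟ^0 ≅ Z^2
degree 1: 9−5−4 = 0 → Ȟ^1 ≅ 0
degree 2: 7−2−5 = 0 → Ȟ^2 ≅ 0


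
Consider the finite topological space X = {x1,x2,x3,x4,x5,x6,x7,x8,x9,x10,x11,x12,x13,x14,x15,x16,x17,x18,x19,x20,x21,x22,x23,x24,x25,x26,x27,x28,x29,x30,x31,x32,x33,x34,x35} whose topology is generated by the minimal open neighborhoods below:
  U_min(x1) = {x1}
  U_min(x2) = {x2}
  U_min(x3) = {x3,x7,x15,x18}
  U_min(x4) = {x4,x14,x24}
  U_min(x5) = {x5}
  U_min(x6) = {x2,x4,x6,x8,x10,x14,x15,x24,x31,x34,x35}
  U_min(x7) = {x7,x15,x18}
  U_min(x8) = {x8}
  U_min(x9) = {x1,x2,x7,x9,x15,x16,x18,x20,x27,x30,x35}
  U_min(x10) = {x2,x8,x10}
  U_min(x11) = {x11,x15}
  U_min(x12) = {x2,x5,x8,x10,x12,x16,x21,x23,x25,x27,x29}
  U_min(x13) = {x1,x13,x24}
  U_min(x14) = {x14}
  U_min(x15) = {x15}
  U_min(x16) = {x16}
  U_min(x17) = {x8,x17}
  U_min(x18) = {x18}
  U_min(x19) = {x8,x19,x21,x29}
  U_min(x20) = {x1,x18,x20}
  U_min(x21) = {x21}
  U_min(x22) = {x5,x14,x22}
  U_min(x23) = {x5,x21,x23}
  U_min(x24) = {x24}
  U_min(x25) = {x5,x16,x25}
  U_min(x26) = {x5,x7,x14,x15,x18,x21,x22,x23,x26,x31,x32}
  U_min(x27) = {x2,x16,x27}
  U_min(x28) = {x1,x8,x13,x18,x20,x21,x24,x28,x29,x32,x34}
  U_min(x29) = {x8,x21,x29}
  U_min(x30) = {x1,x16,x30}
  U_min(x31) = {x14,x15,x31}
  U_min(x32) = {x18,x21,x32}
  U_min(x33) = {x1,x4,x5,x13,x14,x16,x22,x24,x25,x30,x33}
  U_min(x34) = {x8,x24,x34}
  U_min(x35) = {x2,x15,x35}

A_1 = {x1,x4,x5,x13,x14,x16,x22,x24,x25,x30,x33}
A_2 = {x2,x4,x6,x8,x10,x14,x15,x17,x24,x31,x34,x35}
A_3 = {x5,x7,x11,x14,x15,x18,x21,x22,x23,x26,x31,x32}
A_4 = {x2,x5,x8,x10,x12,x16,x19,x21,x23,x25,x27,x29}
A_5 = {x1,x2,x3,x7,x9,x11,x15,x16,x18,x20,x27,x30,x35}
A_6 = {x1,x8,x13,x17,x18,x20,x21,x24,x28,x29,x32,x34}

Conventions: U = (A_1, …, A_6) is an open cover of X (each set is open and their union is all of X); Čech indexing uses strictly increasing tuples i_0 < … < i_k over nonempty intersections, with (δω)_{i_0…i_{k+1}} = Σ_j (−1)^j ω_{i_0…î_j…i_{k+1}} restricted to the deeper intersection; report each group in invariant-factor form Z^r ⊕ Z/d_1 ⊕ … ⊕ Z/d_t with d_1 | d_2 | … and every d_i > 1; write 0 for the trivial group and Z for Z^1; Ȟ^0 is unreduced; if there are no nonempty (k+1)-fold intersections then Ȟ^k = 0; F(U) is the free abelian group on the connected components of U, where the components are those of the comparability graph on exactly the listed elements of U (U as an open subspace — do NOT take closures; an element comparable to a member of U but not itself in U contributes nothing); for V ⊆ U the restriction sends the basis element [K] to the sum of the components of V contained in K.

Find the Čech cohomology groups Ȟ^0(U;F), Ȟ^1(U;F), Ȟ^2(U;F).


Ȟ^0(U;F) ≅ Z, Ȟ^1(U;F) ≅ 0, Ȟ^2(U;F) ≅ Z/2

nerve simplices:
  A12={x4,x14,x24} A13={x5,x14,x22} A14={x5,x16,x25} A15={x1,x16,x30} A16={x1,x13,x24} A23={x14,x15,x31} A24={x2,x8,x10} A25={x2,x15,x35} A26={x8,x17,x24,x34} A34={x5,x21,x23} A35={x7,x11,x15,x18} A36={x18,x21,x32} A45={x2,x16,x27} A46={x8,x21,x29} A56={x1,x18,x20}
  A123={x14} A126={x24} A134={x5} A145={x16} A156={x1} A235={x15} A245={x2} A246={x8} A346={x21} A356={x18}
components per intersection:
  A1: {x1,x4,x5,x13,x14,x16,x22,x24,x25,x30,x33}
  A2: {x2,x4,x6,x8,x10,x14,x15,x17,x24,x31,x34,x35}
  A3: {x5,x7,x11,x14,x15,x18,x21,x22,x23,x26,x31,x32}
  A4: {x2,x5,x8,x10,x12,x16,x19,x21,x23,x25,x27,x29}
  A5: {x1,x2,x3,x7,x9,x11,x15,x16,x18,x20,x27,x30,x35}
  A6: {x1,x8,x13,x17,x18,x20,x21,x24,x28,x29,x32,x34}
  A12: {x4,x14,x24}
  A13: {x5,x14,x22}
  A14: {x5,x16,x25}
  A15: {x1,x16,x30}
  A16: {x1,x13,x24}
  A23: {x14,x15,x31}
  A24: {x2,x8,x10}
  A25: {x2,x15,x35}
  A26: {x8,x17,x24,x34}
  A34: {x5,x21,x23}
  A35: {x7,x11,x15,x18}
  A36: {x18,x21,x32}
  A45: {x2,x16,x27}
  A46: {x8,x21,x29}
  A56: {x1,x18,x20}
  A123: {x14}
  A126: {x24}
  A134: {x5}
  A145: {x16}
  A156: {x1}
  A235: {x15}
  A245: {x2}
  A246: {x8}
  A346: {x21}
  A356: {x18}
C dims 6,15,10; δ0: rk 5, SNF 1^5; δ1: rk 10, SNF 1^9·2
degree 0: 6−5−0 = 1 → Ȟ^0 ≅ Z
degree 1: 15−10−5 = 0 → Ȟ^1 ≅ 0
degree 2: 10−0−10 = 0 plus torsion [2] → Ȟ^2 ≅ Z/2


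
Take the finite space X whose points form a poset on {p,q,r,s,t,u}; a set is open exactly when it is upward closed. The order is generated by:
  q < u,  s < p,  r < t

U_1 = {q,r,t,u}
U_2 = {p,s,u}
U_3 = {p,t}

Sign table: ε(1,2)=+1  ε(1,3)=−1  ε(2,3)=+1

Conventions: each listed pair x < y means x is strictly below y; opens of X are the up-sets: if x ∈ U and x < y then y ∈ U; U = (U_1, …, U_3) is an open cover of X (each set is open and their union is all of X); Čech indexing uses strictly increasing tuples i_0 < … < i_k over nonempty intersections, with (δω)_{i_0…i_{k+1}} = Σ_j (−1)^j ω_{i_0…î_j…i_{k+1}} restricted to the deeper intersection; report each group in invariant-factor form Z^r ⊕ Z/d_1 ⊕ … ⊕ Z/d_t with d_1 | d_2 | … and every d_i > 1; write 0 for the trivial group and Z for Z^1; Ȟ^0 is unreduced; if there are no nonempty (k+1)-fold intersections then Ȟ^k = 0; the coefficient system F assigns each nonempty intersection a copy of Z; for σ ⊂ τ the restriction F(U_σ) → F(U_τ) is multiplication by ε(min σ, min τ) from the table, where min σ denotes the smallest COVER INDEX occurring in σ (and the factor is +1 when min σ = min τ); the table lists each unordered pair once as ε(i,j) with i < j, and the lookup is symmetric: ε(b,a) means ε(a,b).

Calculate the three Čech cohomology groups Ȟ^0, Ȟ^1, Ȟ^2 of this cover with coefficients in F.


nonempty intersections:
  U12={u} U13={t} U23={p}
C dims 3,3; δ0: rk 3, SNF 1^2·2
Ȟ^0: (3−3)−0=0 ⇒ 0
Ȟ^1: (3−0)−3=0 plus torsion [2] ⇒ Z/2
Ȟ^2: (0−0)−0=0 ⇒ 0

Ȟ^0(U;F) ≅ 0, Ȟ^1(U;F) ≅ Z/2 and Ȟ^2(U;F) ≅ 0


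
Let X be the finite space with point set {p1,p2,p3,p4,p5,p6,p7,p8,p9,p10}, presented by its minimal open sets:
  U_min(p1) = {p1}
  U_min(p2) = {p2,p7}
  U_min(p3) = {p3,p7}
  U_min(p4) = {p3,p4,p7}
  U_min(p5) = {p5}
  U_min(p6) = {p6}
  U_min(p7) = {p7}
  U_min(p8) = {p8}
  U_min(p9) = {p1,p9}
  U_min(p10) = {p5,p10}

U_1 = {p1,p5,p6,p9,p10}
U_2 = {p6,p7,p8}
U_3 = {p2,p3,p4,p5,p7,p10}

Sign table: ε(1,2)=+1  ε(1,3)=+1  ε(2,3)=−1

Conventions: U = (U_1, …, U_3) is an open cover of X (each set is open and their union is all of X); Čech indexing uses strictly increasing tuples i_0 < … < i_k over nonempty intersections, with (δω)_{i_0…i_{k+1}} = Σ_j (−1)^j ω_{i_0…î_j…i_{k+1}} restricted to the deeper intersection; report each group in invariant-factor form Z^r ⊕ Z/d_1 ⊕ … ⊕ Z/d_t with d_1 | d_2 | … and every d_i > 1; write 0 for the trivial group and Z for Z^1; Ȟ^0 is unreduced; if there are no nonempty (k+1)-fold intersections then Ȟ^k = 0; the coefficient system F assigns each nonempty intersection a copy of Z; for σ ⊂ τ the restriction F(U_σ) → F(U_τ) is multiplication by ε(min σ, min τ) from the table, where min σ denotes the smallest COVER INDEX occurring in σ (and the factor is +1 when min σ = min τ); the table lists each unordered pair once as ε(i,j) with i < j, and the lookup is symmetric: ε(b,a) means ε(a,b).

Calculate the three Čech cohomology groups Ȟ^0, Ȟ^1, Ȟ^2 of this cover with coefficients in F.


Ȟ^0(U;F) ≅ 0, Ȟ^1(U;F) ≅ Z/2, Ȟ^2(U;F) ≅ 0

nonempty intersections:
  U12={p6} U13={p5,p10} U23={p7}
C dims 3,3; δ0: rk 3, SNF 1^2·2
Ȟ^0: (3−3)−0=0 ⇒ 0
Ȟ^1: (3−0)−3=0 plus torsion [2] ⇒ Z/2
Ȟ^2: (0−0)−0=0 ⇒ 0


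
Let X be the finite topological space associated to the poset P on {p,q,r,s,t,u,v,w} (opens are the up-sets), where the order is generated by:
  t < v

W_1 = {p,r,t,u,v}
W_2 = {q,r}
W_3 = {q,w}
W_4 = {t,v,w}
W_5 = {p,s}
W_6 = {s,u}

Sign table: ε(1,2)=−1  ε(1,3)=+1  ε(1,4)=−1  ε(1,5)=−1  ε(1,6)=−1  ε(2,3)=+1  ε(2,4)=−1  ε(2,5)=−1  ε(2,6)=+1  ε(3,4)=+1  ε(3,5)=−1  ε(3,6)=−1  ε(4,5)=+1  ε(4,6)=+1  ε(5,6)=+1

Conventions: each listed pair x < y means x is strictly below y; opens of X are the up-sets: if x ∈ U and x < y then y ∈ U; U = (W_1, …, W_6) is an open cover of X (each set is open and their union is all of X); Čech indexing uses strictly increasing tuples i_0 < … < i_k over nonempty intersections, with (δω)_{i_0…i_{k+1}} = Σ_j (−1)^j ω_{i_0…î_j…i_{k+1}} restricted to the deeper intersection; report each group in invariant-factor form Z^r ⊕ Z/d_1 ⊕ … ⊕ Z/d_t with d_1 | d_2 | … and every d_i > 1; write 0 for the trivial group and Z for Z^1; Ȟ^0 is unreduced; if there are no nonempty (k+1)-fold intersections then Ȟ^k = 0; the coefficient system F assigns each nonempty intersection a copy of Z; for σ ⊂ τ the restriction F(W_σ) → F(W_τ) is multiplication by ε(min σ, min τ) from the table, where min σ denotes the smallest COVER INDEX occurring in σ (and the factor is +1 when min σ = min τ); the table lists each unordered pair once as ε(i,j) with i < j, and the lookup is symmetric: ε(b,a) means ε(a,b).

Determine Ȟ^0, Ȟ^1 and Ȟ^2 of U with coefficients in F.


nonempty intersections:
  W12={r} W14={t,v} W15={p} W16={u} W23={q} W34={w} W56={s}
C dims 6,7; δ0: rk 5, SNF 1^5
Ȟ^0: (6−5)−0=1 ⇒ Z
Ȟ^1: (7−0)−5=2 ⇒ Z^2
Ȟ^2: (0−0)−0=0 ⇒ 0

Ȟ^0 = Z,  Ȟ^1 = Z^2,  Ȟ^2 = 0


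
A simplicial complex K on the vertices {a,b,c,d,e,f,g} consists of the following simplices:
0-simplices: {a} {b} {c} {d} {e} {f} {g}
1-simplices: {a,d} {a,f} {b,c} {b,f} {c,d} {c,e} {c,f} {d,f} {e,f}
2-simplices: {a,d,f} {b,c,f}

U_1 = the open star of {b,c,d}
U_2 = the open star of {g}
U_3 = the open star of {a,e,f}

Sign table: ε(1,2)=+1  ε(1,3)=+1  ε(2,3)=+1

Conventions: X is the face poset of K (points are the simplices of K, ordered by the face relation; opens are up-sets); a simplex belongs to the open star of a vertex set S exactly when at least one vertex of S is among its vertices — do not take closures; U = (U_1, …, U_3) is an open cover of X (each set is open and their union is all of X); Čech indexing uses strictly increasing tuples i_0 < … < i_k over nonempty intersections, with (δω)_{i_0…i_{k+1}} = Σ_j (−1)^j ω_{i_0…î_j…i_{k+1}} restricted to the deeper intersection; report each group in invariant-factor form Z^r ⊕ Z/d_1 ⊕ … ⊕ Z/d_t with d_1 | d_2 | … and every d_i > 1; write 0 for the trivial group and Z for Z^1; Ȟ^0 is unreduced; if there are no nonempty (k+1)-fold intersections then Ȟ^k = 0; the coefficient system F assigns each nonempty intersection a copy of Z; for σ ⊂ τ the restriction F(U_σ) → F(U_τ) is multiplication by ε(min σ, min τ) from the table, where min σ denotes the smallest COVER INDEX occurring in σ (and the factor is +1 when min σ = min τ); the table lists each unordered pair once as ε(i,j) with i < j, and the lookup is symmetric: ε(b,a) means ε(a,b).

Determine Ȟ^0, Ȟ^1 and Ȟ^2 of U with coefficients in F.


nerve simplices:
  U1={{b},{c},{d},{a,d},{b,c},{b,f},{c,d},{c,e},{c,f},{d,f},{a,d,f},{b,c,f}} U2={{g}} U3={{a},{e},{f},{a,d},{a,f},{b,f},{c,e},{c,f},{d,f},{e,f},{a,d,f},{b,c,f}}
  U13={{a,d},{b,f},{c,e},{c,f},{d,f},{a,d,f},{b,c,f}}
C dims 3,1; δ0: rk 1, SNF 1^1
degree 0: 3−1−0 = 2 → Ȟ^0 ≅ Z^2
degree 1: 1−0−1 = 0 → Ȟ^1 ≅ 0
degree 2: 0−0−0 = 0 → Ȟ^2 ≅ 0

Ȟ^0 ≅ Z^2,  Ȟ^1 ≅ 0,  Ȟ^2 ≅ 0


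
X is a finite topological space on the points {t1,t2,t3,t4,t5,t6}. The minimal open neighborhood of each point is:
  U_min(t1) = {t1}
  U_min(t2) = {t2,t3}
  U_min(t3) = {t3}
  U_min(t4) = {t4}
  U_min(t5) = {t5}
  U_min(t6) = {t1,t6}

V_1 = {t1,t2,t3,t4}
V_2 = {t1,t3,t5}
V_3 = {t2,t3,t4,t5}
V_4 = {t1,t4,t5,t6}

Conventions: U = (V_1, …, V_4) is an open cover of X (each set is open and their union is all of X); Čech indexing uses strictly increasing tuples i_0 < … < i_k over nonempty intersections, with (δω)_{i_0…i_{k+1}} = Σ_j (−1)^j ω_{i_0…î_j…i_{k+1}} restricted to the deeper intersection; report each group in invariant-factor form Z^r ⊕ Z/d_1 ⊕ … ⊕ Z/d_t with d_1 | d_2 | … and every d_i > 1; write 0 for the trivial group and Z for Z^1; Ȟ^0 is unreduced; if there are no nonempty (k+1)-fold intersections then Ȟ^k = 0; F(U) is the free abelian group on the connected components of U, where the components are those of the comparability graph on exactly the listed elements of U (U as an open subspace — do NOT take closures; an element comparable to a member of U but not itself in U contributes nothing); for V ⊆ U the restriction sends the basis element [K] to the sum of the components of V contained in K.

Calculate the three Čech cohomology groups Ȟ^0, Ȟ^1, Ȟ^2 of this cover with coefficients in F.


intersection data:
  V12={t1,t3} V13={t2,t3,t4} V14={t1,t4} V23={t3,t5} V24={t1,t5} V34={t4,t5}
  V123={t3} V124={t1} V134={t4} V234={t5}
components per intersection:
  V1: {t1} {t2,t3} {t4}
  V2: {t1} {t3} {t5}
  V3: {t2,t3} {t4} {t5}
  V4: {t1,t6} {t4} {t5}
  V12: {t1} {t3}
  V13: {t2,t3} {t4}
  V14: {t1} {t4}
  V23: {t3} {t5}
  V24: {t1} {t5}
  V34: {t4} {t5}
  V123: {t3}
  V124: {t1}
  V134: {t4}
  V234: {t5}
C dims 12,12,4; δ0: rk 8, SNF 1^8; δ1: rk 4, SNF 1^4
Ȟ^0 = (12 − 8) − 0 = 4, so Ȟ^0 ≅ Z^4
Ȟ^1 = (12 − 4) − 8 = 0, so Ȟ^1 ≅ 0
Ȟ^2 = (4 − 0) − 4 = 0, so Ȟ^2 ≅ 0

Ȟ^0(U;F) ≅ Z^4, Ȟ^1(U;F) ≅ 0, Ȟ^2(U;F) ≅ 0


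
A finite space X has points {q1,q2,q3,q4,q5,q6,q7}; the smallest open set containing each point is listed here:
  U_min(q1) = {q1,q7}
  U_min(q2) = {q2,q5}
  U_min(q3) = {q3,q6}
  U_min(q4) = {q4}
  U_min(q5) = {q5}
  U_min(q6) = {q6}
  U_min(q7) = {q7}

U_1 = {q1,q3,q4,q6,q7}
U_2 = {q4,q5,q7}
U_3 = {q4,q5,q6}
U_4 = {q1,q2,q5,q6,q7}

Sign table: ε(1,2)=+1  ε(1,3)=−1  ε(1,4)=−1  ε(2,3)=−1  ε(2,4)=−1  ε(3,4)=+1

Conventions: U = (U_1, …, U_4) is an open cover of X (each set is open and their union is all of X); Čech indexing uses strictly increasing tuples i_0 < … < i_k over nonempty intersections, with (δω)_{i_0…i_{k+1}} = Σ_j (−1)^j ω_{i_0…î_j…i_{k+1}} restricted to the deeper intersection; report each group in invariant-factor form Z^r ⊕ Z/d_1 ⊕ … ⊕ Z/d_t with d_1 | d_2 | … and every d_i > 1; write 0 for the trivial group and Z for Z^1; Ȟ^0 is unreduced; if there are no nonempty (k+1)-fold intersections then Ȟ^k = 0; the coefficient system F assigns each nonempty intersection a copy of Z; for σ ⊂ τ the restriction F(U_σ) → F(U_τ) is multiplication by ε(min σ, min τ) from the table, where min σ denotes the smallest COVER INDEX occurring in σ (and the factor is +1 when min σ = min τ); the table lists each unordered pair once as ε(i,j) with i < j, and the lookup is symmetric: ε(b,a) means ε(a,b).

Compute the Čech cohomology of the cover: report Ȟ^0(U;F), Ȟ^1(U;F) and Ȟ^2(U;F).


Ȟ^0(U;F) ≅ Z; Ȟ^1(U;F) ≅ 0; Ȟ^2(U;F) ≅ Z

nonempty overlaps:
  U12={q4,q7} U13={q4,q6} U14={q1,q6,q7} U23={q4,q5} U24={q5,q7} U34={q5,q6}
  U123={q4} U124={q7} U134={q6} U234={q5}
C dims 4,6,4; δ0: rk 3, SNF 1^3; δ1: rk 3, SNF 1^3
degree 0: 4−3−0 = 1 → Ȟ^0 ≅ Z
degree 1: 6−3−3 = 0 → Ȟ^1 ≅ 0
degree 2: 4−0−3 = 1 → Ȟ^2 ≅ Z


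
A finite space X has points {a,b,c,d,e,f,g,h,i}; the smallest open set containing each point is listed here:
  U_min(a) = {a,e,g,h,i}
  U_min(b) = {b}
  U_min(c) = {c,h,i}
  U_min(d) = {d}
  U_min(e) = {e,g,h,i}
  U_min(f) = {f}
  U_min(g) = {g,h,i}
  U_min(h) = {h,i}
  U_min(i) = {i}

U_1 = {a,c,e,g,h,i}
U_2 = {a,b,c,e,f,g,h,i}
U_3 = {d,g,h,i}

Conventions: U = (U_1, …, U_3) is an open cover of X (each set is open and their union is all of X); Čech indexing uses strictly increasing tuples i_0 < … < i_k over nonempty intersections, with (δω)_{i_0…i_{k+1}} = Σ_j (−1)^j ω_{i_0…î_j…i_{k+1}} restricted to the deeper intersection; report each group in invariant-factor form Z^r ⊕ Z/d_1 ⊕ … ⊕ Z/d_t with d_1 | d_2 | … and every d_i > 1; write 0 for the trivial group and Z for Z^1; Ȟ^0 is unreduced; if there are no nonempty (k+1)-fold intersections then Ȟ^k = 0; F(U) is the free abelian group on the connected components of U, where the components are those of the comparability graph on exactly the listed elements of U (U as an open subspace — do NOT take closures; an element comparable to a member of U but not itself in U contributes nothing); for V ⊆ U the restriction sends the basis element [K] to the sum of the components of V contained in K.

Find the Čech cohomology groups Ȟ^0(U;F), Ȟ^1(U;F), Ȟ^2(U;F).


Ȟ^0 ≅ Z^4, Ȟ^1 ≅ 0, Ȟ^2 ≅ 0

cover nerve:
  U12={a,c,e,g,h,i} U13={g,h,i} U23={g,h,i}
  U123={g,h,i}
components per intersection:
  U1: {a,c,e,g,h,i}
  U2: {a,c,e,g,h,i} {b} {f}
  U3: {d} {g,h,i}
  U12: {a,c,e,g,h,i}
  U13: {g,h,i}
  U23: {g,h,i}
  U123: {g,h,i}
C dims 6,3,1; δ0: rk 2, SNF 1^2; δ1: rk 1, SNF 1^1
Ȟ^0: (6−2)−0=4 ⇒ Z^4
Ȟ^1: (3−1)−2=0 ⇒ 0
Ȟ^2: (1−0)−1=0 ⇒ 0
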